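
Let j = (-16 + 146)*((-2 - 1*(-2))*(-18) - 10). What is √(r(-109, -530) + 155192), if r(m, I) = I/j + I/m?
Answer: √31161889141890/14170 ≈ 393.95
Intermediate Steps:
j = -1300 (j = 130*((-2 + 2)*(-18) - 10) = 130*(0*(-18) - 10) = 130*(0 - 10) = 130*(-10) = -1300)
r(m, I) = -I/1300 + I/m (r(m, I) = I/(-1300) + I/m = I*(-1/1300) + I/m = -I/1300 + I/m)
√(r(-109, -530) + 155192) = √((-1/1300*(-530) - 530/(-109)) + 155192) = √((53/130 - 530*(-1/109)) + 155192) = √((53/130 + 530/109) + 155192) = √(74677/14170 + 155192) = √(2199145317/14170) = √31161889141890/14170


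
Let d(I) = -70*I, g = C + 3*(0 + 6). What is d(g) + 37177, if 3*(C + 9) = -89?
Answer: 115871/3 ≈ 38624.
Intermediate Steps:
C = -116/3 (C = -9 + (1/3)*(-89) = -9 - 89/3 = -116/3 ≈ -38.667)
g = -62/3 (g = -116/3 + 3*(0 + 6) = -116/3 + 3*6 = -116/3 + 18 = -62/3 ≈ -20.667)
d(g) + 37177 = -70*(-62/3) + 37177 = 4340/3 + 37177 = 115871/3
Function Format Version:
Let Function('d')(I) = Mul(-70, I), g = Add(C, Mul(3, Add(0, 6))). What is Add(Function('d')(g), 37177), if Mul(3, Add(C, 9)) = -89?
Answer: Rational(115871, 3) ≈ 38624.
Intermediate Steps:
C = Rational(-116, 3) (C = Add(-9, Mul(Rational(1, 3), -89)) = Add(-9, Rational(-89, 3)) = Rational(-116, 3) ≈ -38.667)
g = Rational(-62, 3) (g = Add(Rational(-116, 3), Mul(3, Add(0, 6))) = Add(Rational(-116, 3), Mul(3, 6)) = Add(Rational(-116, 3), 18) = Rational(-62, 3) ≈ -20.667)
Add(Function('d')(g), 37177) = Add(Mul(-70, Rational(-62, 3)), 37177) = Add(Rational(4340, 3), 37177) = Rational(115871, 3)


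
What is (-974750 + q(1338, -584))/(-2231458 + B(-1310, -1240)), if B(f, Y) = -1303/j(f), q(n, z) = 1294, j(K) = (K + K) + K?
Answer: 347789280/797238967 ≈ 0.43624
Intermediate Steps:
j(K) = 3*K (j(K) = 2*K + K = 3*K)
B(f, Y) = -1303/(3*f) (B(f, Y) = -1303*1/(3*f) = -1303/(3*f))
(-974750 + q(1338, -584))/(-2231458 + B(-1310, -1240)) = (-974750 + 1294)/(-2231458 - 1303/3/(-1310)) = -973456/(-2231458 - 1303/3*(-1/1310)) = -973456/(-2231458 + 1303/3930) = -973456/(-8769628637/3930) = -973456*(-3930/8769628637) = 347789280/797238967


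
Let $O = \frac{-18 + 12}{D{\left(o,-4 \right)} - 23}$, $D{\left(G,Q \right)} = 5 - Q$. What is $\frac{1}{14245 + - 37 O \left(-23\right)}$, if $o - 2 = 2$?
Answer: $\frac{7}{102268} \approx 6.8448 \cdot 10^{-5}$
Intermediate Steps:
$o = 4$ ($o = 2 + 2 = 4$)
$O = \frac{3}{7}$ ($O = \frac{-18 + 12}{\left(5 - -4\right) - 23} = - \frac{6}{\left(5 + 4\right) - 23} = - \frac{6}{9 - 23} = - \frac{6}{-14} = \left(-6\right) \left(- \frac{1}{14}\right) = \frac{3}{7} \approx 0.42857$)
$\frac{1}{14245 + - 37 O \left(-23\right)} = \frac{1}{14245 + \left(-37\right) \frac{3}{7} \left(-23\right)} = \frac{1}{14245 - - \frac{2553}{7}} = \frac{1}{14245 + \frac{2553}{7}} = \frac{1}{\frac{102268}{7}} = \frac{7}{102268}$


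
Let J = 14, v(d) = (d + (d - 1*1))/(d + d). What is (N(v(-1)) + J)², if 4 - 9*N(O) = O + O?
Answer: 16129/81 ≈ 199.12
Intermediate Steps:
v(d) = (-1 + 2*d)/(2*d) (v(d) = (d + (d - 1))/((2*d)) = (d + (-1 + d))*(1/(2*d)) = (-1 + 2*d)*(1/(2*d)) = (-1 + 2*d)/(2*d))
N(O) = 4/9 - 2*O/9 (N(O) = 4/9 - (O + O)/9 = 4/9 - 2*O/9)
(N(v(-1)) + J)² = ((4/9 - 2*(-½ - 1)/(9*(-1))) + 14)² = ((4/9 - (-2)*(-3)/(9*2)) + 14)² = ((4/9 - 2/9*3/2) + 14)² = ((4/9 - ⅓) + 14)² = (⅑ + 14)² = (127/9)² = 16129/81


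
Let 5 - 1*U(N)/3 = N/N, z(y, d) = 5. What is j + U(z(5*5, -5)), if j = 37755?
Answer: 37767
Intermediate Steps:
U(N) = 12 (U(N) = 15 - 3*N/N = 15 - 3*1 = 15 - 3 = 12)
j + U(z(5*5, -5)) = 37755 + 12 = 37767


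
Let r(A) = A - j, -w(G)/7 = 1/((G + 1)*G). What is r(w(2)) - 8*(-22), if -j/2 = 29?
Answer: 1397/6 ≈ 232.83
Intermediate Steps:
j = -58 (j = -2*29 = -58)
w(G) = -7/(G*(1 + G)) (w(G) = -7/((G + 1)*G) = -7/((1 + G)*G) = -7/(G*(1 + G)))
r(A) = 58 + A (r(A) = A - 1*(-58) = A + 58 = 58 + A)
r(w(2)) - 8*(-22) = (58 - 7/(2*(1 + 2))) - 8*(-22) = (58 - 7*½/3) - 1*(-176) = (58 - 7*½*⅓) + 176 = (58 - 7/6) + 176 = 341/6 + 176 = 1397/6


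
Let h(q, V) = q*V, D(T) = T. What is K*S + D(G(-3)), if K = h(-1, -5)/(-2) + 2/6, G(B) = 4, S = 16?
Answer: -92/3 ≈ -30.667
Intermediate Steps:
h(q, V) = V*q
K = -13/6 (K = -5*(-1)/(-2) + 2/6 = 5*(-½) + 2*(⅙) = -5/2 + ⅓ = -13/6 ≈ -2.1667)
K*S + D(G(-3)) = -13/6*16 + 4 = -104/3 + 4 = -92/3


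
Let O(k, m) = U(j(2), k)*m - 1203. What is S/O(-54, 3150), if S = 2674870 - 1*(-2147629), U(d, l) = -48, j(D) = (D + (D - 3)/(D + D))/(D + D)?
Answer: -4822499/152403 ≈ -31.643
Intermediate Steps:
j(D) = (D + (-3 + D)/(2*D))/(2*D) (j(D) = (D + (-3 + D)/((2*D)))/((2*D)) = (D + (-3 + D)*(1/(2*D)))*(1/(2*D)) = (D + (-3 + D)/(2*D))*(1/(2*D)) = (D + (-3 + D)/(2*D))/(2*D))
O(k, m) = -1203 - 48*m (O(k, m) = -48*m - 1203 = -1203 - 48*m)
S = 4822499 (S = 2674870 + 2147629 = 4822499)
S/O(-54, 3150) = 4822499/(-1203 - 48*3150) = 4822499/(-1203 - 151200) = 4822499/(-152403) = 4822499*(-1/152403) = -4822499/152403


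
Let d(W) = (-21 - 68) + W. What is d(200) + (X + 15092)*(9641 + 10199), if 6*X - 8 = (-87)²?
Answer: 973440013/3 ≈ 3.2448e+8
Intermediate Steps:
X = 7577/6 (X = 4/3 + (⅙)*(-87)² = 4/3 + (⅙)*7569 = 4/3 + 2523/2 = 7577/6 ≈ 1262.8)
d(W) = -89 + W
d(200) + (X + 15092)*(9641 + 10199) = (-89 + 200) + (7577/6 + 15092)*(9641 + 10199) = 111 + (98129/6)*19840 = 111 + 973439680/3 = 973440013/3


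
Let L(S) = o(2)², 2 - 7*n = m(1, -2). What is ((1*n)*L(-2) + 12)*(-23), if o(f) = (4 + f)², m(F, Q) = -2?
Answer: -121164/7 ≈ -17309.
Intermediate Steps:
n = 4/7 (n = 2/7 - ⅐*(-2) = 2/7 + 2/7 = 4/7 ≈ 0.57143)
L(S) = 1296 (L(S) = ((4 + 2)²)² = (6²)² = 36² = 1296)
((1*n)*L(-2) + 12)*(-23) = ((1*(4/7))*1296 + 12)*(-23) = ((4/7)*1296 + 12)*(-23) = (5184/7 + 12)*(-23) = (5268/7)*(-23) = -121164/7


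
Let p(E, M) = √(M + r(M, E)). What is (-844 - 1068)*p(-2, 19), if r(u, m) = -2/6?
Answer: -3824*√42/3 ≈ -8260.8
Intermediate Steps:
r(u, m) = -⅓ (r(u, m) = -2*⅙ = -⅓)
p(E, M) = √(-⅓ + M) (p(E, M) = √(M - ⅓) = √(-⅓ + M))
(-844 - 1068)*p(-2, 19) = (-844 - 1068)*(√(-3 + 9*19)/3) = -1912*√(-3 + 171)/3 = -1912*√168/3 = -1912*2*√42/3 = -3824*√42/3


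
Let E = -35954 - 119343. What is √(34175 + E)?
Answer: 3*I*√13458 ≈ 348.03*I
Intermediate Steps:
E = -155297
√(34175 + E) = √(34175 - 155297) = √(-121122) = 3*I*√13458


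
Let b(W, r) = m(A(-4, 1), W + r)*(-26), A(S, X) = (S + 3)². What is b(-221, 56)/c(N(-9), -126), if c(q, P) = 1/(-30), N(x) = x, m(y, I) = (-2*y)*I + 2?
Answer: 258960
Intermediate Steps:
A(S, X) = (3 + S)²
m(y, I) = 2 - 2*I*y (m(y, I) = -2*I*y + 2 = 2 - 2*I*y)
c(q, P) = -1/30
b(W, r) = -52 + 52*W + 52*r (b(W, r) = (2 - 2*(W + r)*(3 - 4)²)*(-26) = (2 - 2*(W + r)*(-1)²)*(-26) = (2 - 2*(W + r)*1)*(-26) = (2 + (-2*W - 2*r))*(-26) = (2 - 2*W - 2*r)*(-26) = -52 + 52*W + 52*r)
b(-221, 56)/c(N(-9), -126) = (-52 + 52*(-221) + 52*56)/(-1/30) = (-52 - 11492 + 2912)*(-30) = -8632*(-30) = 258960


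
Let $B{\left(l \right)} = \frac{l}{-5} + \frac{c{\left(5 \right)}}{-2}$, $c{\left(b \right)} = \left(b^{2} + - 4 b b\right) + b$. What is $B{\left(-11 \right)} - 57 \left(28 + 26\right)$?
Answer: $- \frac{15204}{5} \approx -3040.8$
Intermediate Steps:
$c{\left(b \right)} = b - 3 b^{2}$ ($c{\left(b \right)} = \left(b^{2} - 4 b^{2}\right) + b = - 3 b^{2} + b = b - 3 b^{2}$)
$B{\left(l \right)} = 35 - \frac{l}{5}$ ($B{\left(l \right)} = \frac{l}{-5} + \frac{5 \left(1 - 15\right)}{-2} = l \left(- \frac{1}{5}\right) + 5 \left(1 - 15\right) \left(- \frac{1}{2}\right) = - \frac{l}{5} + 5 \left(-14\right) \left(- \frac{1}{2}\right) = - \frac{l}{5} - -35 = - \frac{l}{5} + 35 = 35 - \frac{l}{5}$)
$B{\left(-11 \right)} - 57 \left(28 + 26\right) = \left(35 - - \frac{11}{5}\right) - 57 \left(28 + 26\right) = \left(35 + \frac{11}{5}\right) - 3078 = \frac{186}{5} - 3078 = - \frac{15204}{5}$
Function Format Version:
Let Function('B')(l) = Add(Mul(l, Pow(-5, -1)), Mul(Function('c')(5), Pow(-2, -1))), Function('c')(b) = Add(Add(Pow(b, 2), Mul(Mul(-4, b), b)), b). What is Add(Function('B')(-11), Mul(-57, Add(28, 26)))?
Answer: Rational(-15204, 5) ≈ -3040.8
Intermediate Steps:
Function('c')(b) = Add(b, Mul(-3, Pow(b, 2))) (Function('c')(b) = Add(Add(Pow(b, 2), Mul(-4, Pow(b, 2))), b) = Add(Mul(-3, Pow(b, 2)), b) = Add(b, Mul(-3, Pow(b, 2))))
Function('B')(l) = Add(35, Mul(Rational(-1, 5), l)) (Function('B')(l) = Add(Mul(l, Pow(-5, -1)), Mul(Mul(5, Add(1, Mul(-3, 5))), Pow(-2, -1))) = Add(Mul(l, Rational(-1, 5)), Mul(Mul(5, Add(1, -15)), Rational(-1, 2))) = Add(Mul(Rational(-1, 5), l), Mul(Mul(5, -14), Rational(-1, 2))) = Add(Mul(Rational(-1, 5), l), Mul(-70, Rational(-1, 2))) = Add(Mul(Rational(-1, 5), l), 35) = Add(35, Mul(Rational(-1, 5), l)))
Add(Function('B')(-11), Mul(-57, Add(28, 26))) = Add(Add(35, Mul(Rational(-1, 5), -11)), Mul(-57, Add(28, 26))) = Add(Add(35, Rational(11, 5)), Mul(-57, 54)) = Add(Rational(186, 5), -3078) = Rational(-15204, 5)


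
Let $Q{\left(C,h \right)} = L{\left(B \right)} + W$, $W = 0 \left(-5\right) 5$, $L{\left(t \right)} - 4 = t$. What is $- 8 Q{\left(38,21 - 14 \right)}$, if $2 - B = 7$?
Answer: $8$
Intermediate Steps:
$B = -5$ ($B = 2 - 7 = -5$)
$L{\left(t \right)} = 4 + t$
$W = 0$ ($W = 0 \cdot 5 = 0$)
$Q{\left(C,h \right)} = -1$ ($Q{\left(C,h \right)} = \left(4 - 5\right) + 0 = -1 + 0 = -1$)
$- 8 Q{\left(38,21 - 14 \right)} = \left(-8\right) \left(-1\right) = 8$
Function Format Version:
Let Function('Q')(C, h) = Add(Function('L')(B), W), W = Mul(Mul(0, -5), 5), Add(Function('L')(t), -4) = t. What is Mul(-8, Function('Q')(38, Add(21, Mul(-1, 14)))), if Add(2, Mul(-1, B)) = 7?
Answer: 8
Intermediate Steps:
B = -5 (B = Add(2, Mul(-1, 7)) = Add(2, -7) = -5)
Function('L')(t) = Add(4, t)
W = 0 (W = Mul(0, 5) = 0)
Function('Q')(C, h) = -1 (Function('Q')(C, h) = Add(Add(4, -5), 0) = Add(-1, 0) = -1)
Mul(-8, Function('Q')(38, Add(21, Mul(-1, 14)))) = Mul(-8, -1) = 8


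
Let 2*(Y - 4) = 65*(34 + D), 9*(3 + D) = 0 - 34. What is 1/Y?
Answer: 18/15997 ≈ 0.0011252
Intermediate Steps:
D = -61/9 (D = -3 + (0 - 34)/9 = -3 + (⅑)*(-34) = -3 - 34/9 = -61/9 ≈ -6.7778)
Y = 15997/18 (Y = 4 + (65*(34 - 61/9))/2 = 4 + (65*(245/9))/2 = 4 + (½)*(15925/9) = 4 + 15925/18 = 15997/18 ≈ 888.72)
1/Y = 1/(15997/18) = 18/15997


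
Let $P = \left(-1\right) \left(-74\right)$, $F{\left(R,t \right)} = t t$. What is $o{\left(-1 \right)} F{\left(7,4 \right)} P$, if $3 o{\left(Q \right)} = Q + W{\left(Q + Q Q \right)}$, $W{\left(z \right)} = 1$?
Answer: $0$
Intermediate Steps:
$F{\left(R,t \right)} = t^{2}$
$P = 74$
$o{\left(Q \right)} = \frac{1}{3} + \frac{Q}{3}$ ($o{\left(Q \right)} = \frac{Q + 1}{3} = \frac{1 + Q}{3} = \frac{1}{3} + \frac{Q}{3}$)
$o{\left(-1 \right)} F{\left(7,4 \right)} P = \left(\frac{1}{3} + \frac{1}{3} \left(-1\right)\right) 4^{2} \cdot 74 = \left(\frac{1}{3} - \frac{1}{3}\right) 16 \cdot 74 = 0 \cdot 16 \cdot 74 = 0 \cdot 74 = 0$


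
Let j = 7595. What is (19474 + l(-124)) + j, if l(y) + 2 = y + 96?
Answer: 27039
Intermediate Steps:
l(y) = 94 + y (l(y) = -2 + (y + 96) = -2 + (96 + y) = 94 + y)
(19474 + l(-124)) + j = (19474 + (94 - 124)) + 7595 = (19474 - 30) + 7595 = 19444 + 7595 = 27039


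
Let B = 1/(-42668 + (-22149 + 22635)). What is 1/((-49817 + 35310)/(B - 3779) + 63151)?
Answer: 159405779/10067246283903 ≈ 1.5834e-5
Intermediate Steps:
B = -1/42182 (B = 1/(-42668 + 486) = 1/(-42182) = -1/42182 ≈ -2.3707e-5)
1/((-49817 + 35310)/(B - 3779) + 63151) = 1/((-49817 + 35310)/(-1/42182 - 3779) + 63151) = 1/(-14507/(-159405779/42182) + 63151) = 1/(-14507*(-42182/159405779) + 63151) = 1/(611934274/159405779 + 63151) = 1/(10067246283903/159405779) = 159405779/10067246283903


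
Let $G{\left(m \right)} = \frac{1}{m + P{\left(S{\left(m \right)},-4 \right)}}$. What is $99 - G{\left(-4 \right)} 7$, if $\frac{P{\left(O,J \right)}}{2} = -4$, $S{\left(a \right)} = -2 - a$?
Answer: $\frac{1195}{12} \approx 99.583$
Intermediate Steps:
$P{\left(O,J \right)} = -8$ ($P{\left(O,J \right)} = 2 \left(-4\right) = -8$)
$G{\left(m \right)} = \frac{1}{-8 + m}$ ($G{\left(m \right)} = \frac{1}{m - 8} = \frac{1}{-8 + m}$)
$99 - G{\left(-4 \right)} 7 = 99 - \frac{1}{-8 - 4} \cdot 7 = 99 - \frac{1}{-12} \cdot 7 = 99 - \left(- \frac{1}{12}\right) 7 = 99 - - \frac{7}{12} = 99 + \frac{7}{12} = \frac{1195}{12}$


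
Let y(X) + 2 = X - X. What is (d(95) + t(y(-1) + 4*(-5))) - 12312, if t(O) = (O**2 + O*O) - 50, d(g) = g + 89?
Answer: -11210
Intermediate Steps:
y(X) = -2 (y(X) = -2 + (X - X) = -2 + 0 = -2)
d(g) = 89 + g
t(O) = -50 + 2*O**2 (t(O) = (O**2 + O**2) - 50 = 2*O**2 - 50 = -50 + 2*O**2)
(d(95) + t(y(-1) + 4*(-5))) - 12312 = ((89 + 95) + (-50 + 2*(-2 + 4*(-5))**2)) - 12312 = (184 + (-50 + 2*(-2 - 20)**2)) - 12312 = (184 + (-50 + 2*(-22)**2)) - 12312 = (184 + (-50 + 2*484)) - 12312 = (184 + (-50 + 968)) - 12312 = (184 + 918) - 12312 = 1102 - 12312 = -11210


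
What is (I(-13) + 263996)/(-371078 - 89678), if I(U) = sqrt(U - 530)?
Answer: -65999/115189 - I*sqrt(543)/460756 ≈ -0.57296 - 5.0574e-5*I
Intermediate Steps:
I(U) = sqrt(-530 + U)
(I(-13) + 263996)/(-371078 - 89678) = (sqrt(-530 - 13) + 263996)/(-371078 - 89678) = (sqrt(-543) + 263996)/(-460756) = (I*sqrt(543) + 263996)*(-1/460756) = (263996 + I*sqrt(543))*(-1/460756) = -65999/115189 - I*sqrt(543)/460756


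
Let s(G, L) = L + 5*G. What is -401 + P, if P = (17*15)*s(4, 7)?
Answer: 6484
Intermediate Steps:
P = 6885 (P = (17*15)*(7 + 5*4) = 255*(7 + 20) = 255*27 = 6885)
-401 + P = -401 + 6885 = 6484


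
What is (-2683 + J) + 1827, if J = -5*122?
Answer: -1466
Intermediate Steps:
J = -610
(-2683 + J) + 1827 = (-2683 - 610) + 1827 = -3293 + 1827 = -1466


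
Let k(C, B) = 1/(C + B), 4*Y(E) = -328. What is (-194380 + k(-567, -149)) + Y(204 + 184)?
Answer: -139234793/716 ≈ -1.9446e+5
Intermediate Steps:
Y(E) = -82 (Y(E) = (1/4)*(-328) = -82)
k(C, B) = 1/(B + C)
(-194380 + k(-567, -149)) + Y(204 + 184) = (-194380 + 1/(-149 - 567)) - 82 = (-194380 + 1/(-716)) - 82 = (-194380 - 1/716) - 82 = -139176081/716 - 82 = -139234793/716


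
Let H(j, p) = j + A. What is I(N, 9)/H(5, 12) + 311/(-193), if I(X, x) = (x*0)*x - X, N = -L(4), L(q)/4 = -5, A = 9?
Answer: -4107/1351 ≈ -3.0400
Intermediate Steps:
L(q) = -20 (L(q) = 4*(-5) = -20)
H(j, p) = 9 + j (H(j, p) = j + 9 = 9 + j)
N = 20 (N = -1*(-20) = 20)
I(X, x) = -X (I(X, x) = 0*x - X = 0 - X = -X)
I(N, 9)/H(5, 12) + 311/(-193) = (-1*20)/(9 + 5) + 311/(-193) = -20/14 + 311*(-1/193) = -20*1/14 - 311/193 = -10/7 - 311/193 = -4107/1351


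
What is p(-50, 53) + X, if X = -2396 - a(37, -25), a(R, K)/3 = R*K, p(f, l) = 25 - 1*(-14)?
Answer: 418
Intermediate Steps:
p(f, l) = 39 (p(f, l) = 25 + 14 = 39)
a(R, K) = 3*K*R (a(R, K) = 3*(R*K) = 3*(K*R) = 3*K*R)
X = 379 (X = -2396 - 3*(-25)*37 = -2396 - 1*(-2775) = -2396 + 2775 = 379)
p(-50, 53) + X = 39 + 379 = 418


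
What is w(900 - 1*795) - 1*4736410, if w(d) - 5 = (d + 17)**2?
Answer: -4721521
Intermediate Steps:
w(d) = 5 + (17 + d)**2 (w(d) = 5 + (d + 17)**2 = 5 + (17 + d)**2)
w(900 - 1*795) - 1*4736410 = (5 + (17 + (900 - 1*795))**2) - 1*4736410 = (5 + (17 + (900 - 795))**2) - 4736410 = (5 + (17 + 105)**2) - 4736410 = (5 + 122**2) - 4736410 = (5 + 14884) - 4736410 = 14889 - 4736410 = -4721521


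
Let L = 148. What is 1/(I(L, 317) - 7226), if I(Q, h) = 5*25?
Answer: -1/7101 ≈ -0.00014083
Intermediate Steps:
I(Q, h) = 125
1/(I(L, 317) - 7226) = 1/(125 - 7226) = 1/(-7101) = -1/7101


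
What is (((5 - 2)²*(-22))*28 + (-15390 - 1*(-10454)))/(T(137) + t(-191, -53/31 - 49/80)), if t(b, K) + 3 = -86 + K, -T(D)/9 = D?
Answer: 25990400/3284319 ≈ 7.9135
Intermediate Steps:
T(D) = -9*D
t(b, K) = -89 + K (t(b, K) = -3 + (-86 + K) = -89 + K)
(((5 - 2)²*(-22))*28 + (-15390 - 1*(-10454)))/(T(137) + t(-191, -53/31 - 49/80)) = (((5 - 2)²*(-22))*28 + (-15390 - 1*(-10454)))/(-9*137 + (-89 + (-53/31 - 49/80))) = ((3²*(-22))*28 + (-15390 + 10454))/(-1233 + (-89 + (-53*1/31 - 49*1/80))) = ((9*(-22))*28 - 4936)/(-1233 + (-89 + (-53/31 - 49/80))) = (-198*28 - 4936)/(-1233 + (-89 - 5759/2480)) = (-5544 - 4936)/(-1233 - 226479/2480) = -10480/(-3284319/2480) = -10480*(-2480/3284319) = 25990400/3284319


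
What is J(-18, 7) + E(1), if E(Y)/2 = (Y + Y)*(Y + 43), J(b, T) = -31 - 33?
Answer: 112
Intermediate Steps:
J(b, T) = -64
E(Y) = 4*Y*(43 + Y) (E(Y) = 2*((Y + Y)*(Y + 43)) = 2*((2*Y)*(43 + Y)) = 2*(2*Y*(43 + Y)) = 4*Y*(43 + Y))
J(-18, 7) + E(1) = -64 + 4*1*(43 + 1) = -64 + 4*1*44 = -64 + 176 = 112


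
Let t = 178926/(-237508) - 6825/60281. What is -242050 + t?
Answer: -133288286416681/550662298 ≈ -2.4205e+5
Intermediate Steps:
t = -477185781/550662298 (t = 178926*(-1/237508) - 6825*1/60281 = -89463/118754 - 525/4637 = -477185781/550662298 ≈ -0.86657)
-242050 + t = -242050 - 477185781/550662298 = -133288286416681/550662298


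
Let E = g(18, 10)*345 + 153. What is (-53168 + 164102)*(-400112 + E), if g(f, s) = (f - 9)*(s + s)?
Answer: -37480050306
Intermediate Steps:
g(f, s) = 2*s*(-9 + f) (g(f, s) = (-9 + f)*(2*s) = 2*s*(-9 + f))
E = 62253 (E = (2*10*(-9 + 18))*345 + 153 = (2*10*9)*345 + 153 = 180*345 + 153 = 62100 + 153 = 62253)
(-53168 + 164102)*(-400112 + E) = (-53168 + 164102)*(-400112 + 62253) = 110934*(-337859) = -37480050306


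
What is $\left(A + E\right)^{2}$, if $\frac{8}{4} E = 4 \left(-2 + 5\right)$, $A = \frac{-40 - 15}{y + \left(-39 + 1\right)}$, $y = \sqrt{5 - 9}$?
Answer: $\frac{3629787}{65522} + \frac{296395 i}{262088} \approx 55.398 + 1.1309 i$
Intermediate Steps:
$y = 2 i$ ($y = \sqrt{-4} = 2 i \approx 2.0 i$)
$A = - \frac{55 \left(-38 - 2 i\right)}{1448}$ ($A = \frac{-40 - 15}{2 i + \left(-39 + 1\right)} = - \frac{55}{2 i - 38} = - \frac{55}{-38 + 2 i} = - 55 \frac{-38 - 2 i}{1448} = - \frac{55 \left(-38 - 2 i\right)}{1448} \approx 1.4434 + 0.075967 i$)
$E = 6$ ($E = \frac{4 \left(-2 + 5\right)}{2} = \frac{4 \cdot 3}{2} = \frac{1}{2} \cdot 12 = 6$)
$\left(A + E\right)^{2} = \left(\left(\frac{1045}{724} + \frac{55 i}{724}\right) + 6\right)^{2} = \left(\frac{5389}{724} + \frac{55 i}{724}\right)^{2}$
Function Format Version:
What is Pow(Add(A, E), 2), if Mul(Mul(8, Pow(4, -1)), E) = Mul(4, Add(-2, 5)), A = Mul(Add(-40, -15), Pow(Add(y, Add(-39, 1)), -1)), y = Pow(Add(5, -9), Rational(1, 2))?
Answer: Add(Rational(3629787, 65522), Mul(Rational(296395, 262088), I)) ≈ Add(55.398, Mul(1.1309, I))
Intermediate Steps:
y = Mul(2, I) (y = Pow(-4, Rational(1, 2)) = Mul(2, I) ≈ Mul(2.0000, I))
A = Mul(Rational(-55, 1448), Add(-38, Mul(-2, I))) (A = Mul(Add(-40, -15), Pow(Add(Mul(2, I), Add(-39, 1)), -1)) = Mul(-55, Pow(Add(Mul(2, I), -38), -1)) = Mul(-55, Pow(Add(-38, Mul(2, I)), -1)) = Mul(-55, Mul(Rational(1, 1448), Add(-38, Mul(-2, I)))) = Mul(Rational(-55, 1448), Add(-38, Mul(-2, I))) ≈ Add(1.4434, Mul(0.075967, I)))
E = 6 (E = Mul(Rational(1, 2), Mul(4, Add(-2, 5))) = Mul(Rational(1, 2), Mul(4, 3)) = Mul(Rational(1, 2), 12) = 6)
Pow(Add(A, E), 2) = Pow(Add(Add(Rational(1045, 724), Mul(Rational(55, 724), I)), 6), 2) = Pow(Add(Rational(5389, 724), Mul(Rational(55, 724), I)), 2)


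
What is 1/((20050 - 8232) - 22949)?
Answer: -1/11131 ≈ -8.9839e-5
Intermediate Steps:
1/((20050 - 8232) - 22949) = 1/(11818 - 22949) = 1/(-11131) = -1/11131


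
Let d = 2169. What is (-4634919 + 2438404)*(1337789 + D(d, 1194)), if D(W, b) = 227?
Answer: -2938972214240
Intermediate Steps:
(-4634919 + 2438404)*(1337789 + D(d, 1194)) = (-4634919 + 2438404)*(1337789 + 227) = -2196515*1338016 = -2938972214240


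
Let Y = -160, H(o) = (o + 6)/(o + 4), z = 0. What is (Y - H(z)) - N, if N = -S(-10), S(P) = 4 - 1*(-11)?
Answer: -293/2 ≈ -146.50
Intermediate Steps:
H(o) = (6 + o)/(4 + o)
S(P) = 15 (S(P) = 4 + 11 = 15)
N = -15 (N = -1*15 = -15)
(Y - H(z)) - N = (-160 - (6 + 0)/(4 + 0)) - 1*(-15) = (-160 - 6/4) + 15 = (-160 - 1*3/2) + 15 = (-160 - 3/2) + 15 = -323/2 + 15 = -293/2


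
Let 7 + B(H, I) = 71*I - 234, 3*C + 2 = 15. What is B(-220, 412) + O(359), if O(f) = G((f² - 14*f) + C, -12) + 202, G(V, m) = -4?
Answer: 29209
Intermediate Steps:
C = 13/3 (C = -⅔ + (⅓)*15 = -⅔ + 5 = 13/3 ≈ 4.3333)
B(H, I) = -241 + 71*I (B(H, I) = -7 + (71*I - 234) = -7 + (-234 + 71*I) = -241 + 71*I)
O(f) = 198 (O(f) = -4 + 202 = 198)
B(-220, 412) + O(359) = (-241 + 71*412) + 198 = (-241 + 29252) + 198 = 29011 + 198 = 29209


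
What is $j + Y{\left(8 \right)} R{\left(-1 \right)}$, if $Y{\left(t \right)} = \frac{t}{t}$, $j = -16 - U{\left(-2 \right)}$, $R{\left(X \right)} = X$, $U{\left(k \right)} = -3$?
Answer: $-14$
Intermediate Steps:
$j = -13$ ($j = -16 - -3 = -16 + 3 = -13$)
$Y{\left(t \right)} = 1$
$j + Y{\left(8 \right)} R{\left(-1 \right)} = -13 + 1 \left(-1\right) = -13 - 1 = -14$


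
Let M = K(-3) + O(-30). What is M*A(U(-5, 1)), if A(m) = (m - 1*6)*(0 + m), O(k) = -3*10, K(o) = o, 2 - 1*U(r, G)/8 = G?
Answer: -528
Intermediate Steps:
U(r, G) = 16 - 8*G
O(k) = -30
A(m) = m*(-6 + m) (A(m) = (m - 6)*m = (-6 + m)*m = m*(-6 + m))
M = -33 (M = -3 - 30 = -33)
M*A(U(-5, 1)) = -33*(16 - 8*1)*(-6 + (16 - 8*1)) = -33*(16 - 8)*(-6 + (16 - 8)) = -264*(-6 + 8) = -264*2 = -33*16 = -528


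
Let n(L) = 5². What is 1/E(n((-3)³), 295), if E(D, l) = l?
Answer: 1/295 ≈ 0.0033898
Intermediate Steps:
n(L) = 25
1/E(n((-3)³), 295) = 1/295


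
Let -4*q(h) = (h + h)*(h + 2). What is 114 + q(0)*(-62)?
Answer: 114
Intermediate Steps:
q(h) = -h*(2 + h)/2 (q(h) = -(h + h)*(h + 2)/4 = -2*h*(2 + h)/4 = -h*(2 + h)/2)
114 + q(0)*(-62) = 114 - ½*0*(2 + 0)*(-62) = 114 - ½*0*2*(-62) = 114 + 0*(-62) = 114 + 0 = 114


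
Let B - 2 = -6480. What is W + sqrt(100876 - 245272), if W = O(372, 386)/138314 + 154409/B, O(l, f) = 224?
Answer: -10677737677/447999046 + 6*I*sqrt(4011) ≈ -23.834 + 379.99*I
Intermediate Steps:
B = -6478 (B = 2 - 6480 = -6478)
W = -10677737677/447999046 (W = 224/138314 + 154409/(-6478) = 224*(1/138314) + 154409*(-1/6478) = 112/69157 - 154409/6478 = -10677737677/447999046 ≈ -23.834)
W + sqrt(100876 - 245272) = -10677737677/447999046 + sqrt(100876 - 245272) = -10677737677/447999046 + sqrt(-144396) = -10677737677/447999046 + 6*I*sqrt(4011)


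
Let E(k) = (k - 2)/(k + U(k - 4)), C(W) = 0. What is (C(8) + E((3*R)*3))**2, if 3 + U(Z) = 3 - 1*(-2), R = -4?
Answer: 361/289 ≈ 1.2491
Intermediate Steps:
U(Z) = 2 (U(Z) = -3 + (3 - 1*(-2)) = -3 + (3 + 2) = -3 + 5 = 2)
E(k) = (-2 + k)/(2 + k) (E(k) = (k - 2)/(k + 2) = (-2 + k)/(2 + k))
(C(8) + E((3*R)*3))**2 = (0 + (-2 + (3*(-4))*3)/(2 + (3*(-4))*3))**2 = (0 + (-2 - 12*3)/(2 - 12*3))**2 = (0 + (-2 - 36)/(2 - 36))**2 = (0 - 38/(-34))**2 = (0 - 1/34*(-38))**2 = (0 + 19/17)**2 = (19/17)**2 = 361/289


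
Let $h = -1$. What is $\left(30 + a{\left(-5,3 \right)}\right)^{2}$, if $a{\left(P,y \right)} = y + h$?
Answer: $1024$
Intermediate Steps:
$a{\left(P,y \right)} = -1 + y$ ($a{\left(P,y \right)} = y - 1 = -1 + y$)
$\left(30 + a{\left(-5,3 \right)}\right)^{2} = \left(30 + \left(-1 + 3\right)\right)^{2} = \left(30 + 2\right)^{2} = 32^{2} = 1024$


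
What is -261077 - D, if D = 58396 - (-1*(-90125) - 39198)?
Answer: -268546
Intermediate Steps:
D = 7469 (D = 58396 - (90125 - 39198) = 58396 - 1*50927 = 58396 - 50927 = 7469)
-261077 - D = -261077 - 1*7469 = -261077 - 7469 = -268546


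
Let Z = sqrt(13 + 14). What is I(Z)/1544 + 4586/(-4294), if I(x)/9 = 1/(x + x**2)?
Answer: -92030869/86189168 - sqrt(3)/40144 ≈ -1.0678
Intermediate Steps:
Z = 3*sqrt(3) (Z = sqrt(27) = 3*sqrt(3) ≈ 5.1962)
I(x) = 9/(x + x**2)
I(Z)/1544 + 4586/(-4294) = (9/(((3*sqrt(3)))*(1 + 3*sqrt(3))))/1544 + 4586/(-4294) = (9*(sqrt(3)/9)/(1 + 3*sqrt(3)))*(1/1544) + 4586*(-1/4294) = (sqrt(3)/(1 + 3*sqrt(3)))*(1/1544) - 2293/2147 = sqrt(3)/(1544*(1 + 3*sqrt(3))) - 2293/2147 = -2293/2147 + sqrt(3)/(1544*(1 + 3*sqrt(3)))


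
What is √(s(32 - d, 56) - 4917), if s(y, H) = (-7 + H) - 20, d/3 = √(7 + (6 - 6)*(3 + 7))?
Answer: 2*I*√1222 ≈ 69.914*I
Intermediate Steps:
d = 3*√7 (d = 3*√(7 + (6 - 6)*(3 + 7)) = 3*√(7 + 0*10) = 3*√(7 + 0) = 3*√7 ≈ 7.9373)
s(y, H) = -27 + H
√(s(32 - d, 56) - 4917) = √((-27 + 56) - 4917) = √(29 - 4917) = √(-4888) = 2*I*√1222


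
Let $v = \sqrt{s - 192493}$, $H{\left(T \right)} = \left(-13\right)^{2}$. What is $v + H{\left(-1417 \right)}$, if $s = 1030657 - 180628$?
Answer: $169 + 8 \sqrt{10274} \approx 979.89$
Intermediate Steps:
$H{\left(T \right)} = 169$
$s = 850029$
$v = 8 \sqrt{10274}$ ($v = \sqrt{850029 - 192493} = \sqrt{657536} = 8 \sqrt{10274} \approx 810.89$)
$v + H{\left(-1417 \right)} = 8 \sqrt{10274} + 169 = 169 + 8 \sqrt{10274}$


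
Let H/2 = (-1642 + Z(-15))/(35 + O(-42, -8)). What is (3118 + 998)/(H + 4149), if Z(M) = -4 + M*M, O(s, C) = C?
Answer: 111132/109181 ≈ 1.0179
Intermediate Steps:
Z(M) = -4 + M²
H = -2842/27 (H = 2*((-1642 + (-4 + (-15)²))/(35 - 8)) = 2*((-1642 + (-4 + 225))/27) = 2*((-1642 + 221)*(1/27)) = 2*(-1421*1/27) = 2*(-1421/27) = -2842/27 ≈ -105.26)
(3118 + 998)/(H + 4149) = (3118 + 998)/(-2842/27 + 4149) = 4116/(109181/27) = 4116*(27/109181) = 111132/109181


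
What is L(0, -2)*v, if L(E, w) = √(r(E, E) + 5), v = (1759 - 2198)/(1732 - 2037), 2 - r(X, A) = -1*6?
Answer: 439*√13/305 ≈ 5.1896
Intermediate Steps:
r(X, A) = 8 (r(X, A) = 2 - (-1)*6 = 2 - 1*(-6) = 2 + 6 = 8)
v = 439/305 (v = -439/(-305) = -439*(-1/305) = 439/305 ≈ 1.4393)
L(E, w) = √13 (L(E, w) = √(8 + 5) = √13)
L(0, -2)*v = √13*(439/305) = 439*√13/305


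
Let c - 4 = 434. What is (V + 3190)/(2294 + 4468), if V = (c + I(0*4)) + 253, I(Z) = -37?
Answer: 1922/3381 ≈ 0.56847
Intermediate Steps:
c = 438 (c = 4 + 434 = 438)
V = 654 (V = (438 - 37) + 253 = 401 + 253 = 654)
(V + 3190)/(2294 + 4468) = (654 + 3190)/(2294 + 4468) = 3844/6762 = 3844*(1/6762) = 1922/3381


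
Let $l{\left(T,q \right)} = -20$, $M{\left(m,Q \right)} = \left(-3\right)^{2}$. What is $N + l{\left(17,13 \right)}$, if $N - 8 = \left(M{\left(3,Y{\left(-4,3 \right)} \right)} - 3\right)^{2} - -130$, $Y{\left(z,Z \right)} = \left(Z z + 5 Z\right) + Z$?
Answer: $154$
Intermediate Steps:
$Y{\left(z,Z \right)} = 6 Z + Z z$ ($Y{\left(z,Z \right)} = \left(5 Z + Z z\right) + Z = 6 Z + Z z$)
$M{\left(m,Q \right)} = 9$
$N = 174$ ($N = 8 + \left(\left(9 - 3\right)^{2} - -130\right) = 8 + \left(6^{2} + 130\right) = 8 + \left(36 + 130\right) = 8 + 166 = 174$)
$N + l{\left(17,13 \right)} = 174 - 20 = 154$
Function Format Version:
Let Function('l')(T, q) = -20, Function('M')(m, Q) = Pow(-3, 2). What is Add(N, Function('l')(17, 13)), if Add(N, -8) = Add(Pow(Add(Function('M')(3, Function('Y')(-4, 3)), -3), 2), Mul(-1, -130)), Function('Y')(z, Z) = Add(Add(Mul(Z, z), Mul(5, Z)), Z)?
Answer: 154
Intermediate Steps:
Function('Y')(z, Z) = Add(Mul(6, Z), Mul(Z, z)) (Function('Y')(z, Z) = Add(Add(Mul(5, Z), Mul(Z, z)), Z) = Add(Mul(6, Z), Mul(Z, z)))
Function('M')(m, Q) = 9
N = 174 (N = Add(8, Add(Pow(Add(9, -3), 2), Mul(-1, -130))) = Add(8, Add(Pow(6, 2), 130)) = Add(8, Add(36, 130)) = Add(8, 166) = 174)
Add(N, Function('l')(17, 13)) = Add(174, -20) = 154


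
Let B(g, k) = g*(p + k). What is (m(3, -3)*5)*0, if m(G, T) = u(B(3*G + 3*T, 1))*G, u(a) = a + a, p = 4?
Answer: 0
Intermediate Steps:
B(g, k) = g*(4 + k)
u(a) = 2*a
m(G, T) = G*(30*G + 30*T) (m(G, T) = (2*((3*G + 3*T)*(4 + 1)))*G = (2*((3*G + 3*T)*5))*G = (2*(15*G + 15*T))*G = (30*G + 30*T)*G = G*(30*G + 30*T))
(m(3, -3)*5)*0 = ((30*3*(3 - 3))*5)*0 = ((30*3*0)*5)*0 = (0*5)*0 = 0*0 = 0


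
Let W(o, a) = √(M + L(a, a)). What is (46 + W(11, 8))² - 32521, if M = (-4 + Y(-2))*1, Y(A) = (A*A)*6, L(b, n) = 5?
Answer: -29920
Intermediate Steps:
Y(A) = 6*A² (Y(A) = A²*6 = 6*A²)
M = 20 (M = (-4 + 6*(-2)²)*1 = (-4 + 6*4)*1 = (-4 + 24)*1 = 20*1 = 20)
W(o, a) = 5 (W(o, a) = √(20 + 5) = √25 = 5)
(46 + W(11, 8))² - 32521 = (46 + 5)² - 32521 = 51² - 32521 = 2601 - 32521 = -29920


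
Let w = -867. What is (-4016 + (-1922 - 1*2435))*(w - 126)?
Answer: 8314389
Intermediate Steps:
(-4016 + (-1922 - 1*2435))*(w - 126) = (-4016 + (-1922 - 1*2435))*(-867 - 126) = (-4016 + (-1922 - 2435))*(-993) = (-4016 - 4357)*(-993) = -8373*(-993) = 8314389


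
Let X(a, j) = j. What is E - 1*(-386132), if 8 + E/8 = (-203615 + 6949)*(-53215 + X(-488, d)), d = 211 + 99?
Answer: 83237303908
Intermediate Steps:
d = 310
E = 83236917776 (E = -64 + 8*((-203615 + 6949)*(-53215 + 310)) = -64 + 8*(-196666*(-52905)) = -64 + 8*10404614730 = -64 + 83236917840 = 83236917776)
E - 1*(-386132) = 83236917776 - 1*(-386132) = 83236917776 + 386132 = 83237303908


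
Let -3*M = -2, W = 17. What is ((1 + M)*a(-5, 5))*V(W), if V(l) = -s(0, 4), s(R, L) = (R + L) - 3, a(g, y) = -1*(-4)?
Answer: -20/3 ≈ -6.6667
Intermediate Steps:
a(g, y) = 4
M = ⅔ (M = -⅓*(-2) = ⅔ ≈ 0.66667)
s(R, L) = -3 + L + R (s(R, L) = (L + R) - 3 = -3 + L + R)
V(l) = -1 (V(l) = -(-3 + 4 + 0) = -1*1 = -1)
((1 + M)*a(-5, 5))*V(W) = ((1 + ⅔)*4)*(-1) = ((5/3)*4)*(-1) = (20/3)*(-1) = -20/3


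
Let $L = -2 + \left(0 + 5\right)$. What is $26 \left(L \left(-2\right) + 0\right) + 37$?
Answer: $-119$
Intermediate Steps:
$L = 3$ ($L = -2 + 5 = 3$)
$26 \left(L \left(-2\right) + 0\right) + 37 = 26 \left(3 \left(-2\right) + 0\right) + 37 = 26 \left(-6 + 0\right) + 37 = 26 \left(-6\right) + 37 = -156 + 37 = -119$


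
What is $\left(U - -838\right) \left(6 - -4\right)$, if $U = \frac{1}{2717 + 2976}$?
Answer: $\frac{47707350}{5693} \approx 8380.0$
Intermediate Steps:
$U = \frac{1}{5693} \approx 0.00017565$
$\left(U - -838\right) \left(6 - -4\right) = \left(\frac{1}{5693} - -838\right) \left(6 - -4\right) = \left(\frac{1}{5693} + 838\right) \left(6 + 4\right) = \frac{4770735}{5693} \cdot 10 = \frac{47707350}{5693}$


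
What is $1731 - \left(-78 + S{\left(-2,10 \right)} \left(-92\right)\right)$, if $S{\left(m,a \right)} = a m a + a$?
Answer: $-15671$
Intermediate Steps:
$S{\left(m,a \right)} = a + m a^{2}$ ($S{\left(m,a \right)} = m a^{2} + a = a + m a^{2}$)
$1731 - \left(-78 + S{\left(-2,10 \right)} \left(-92\right)\right) = 1731 - \left(-78 + 10 \left(1 + 10 \left(-2\right)\right) \left(-92\right)\right) = 1731 - \left(-78 + 10 \left(1 - 20\right) \left(-92\right)\right) = 1731 - \left(-78 + 10 \left(-19\right) \left(-92\right)\right) = 1731 - \left(-78 - -17480\right) = 1731 - \left(-78 + 17480\right) = 1731 - 17402 = -15671$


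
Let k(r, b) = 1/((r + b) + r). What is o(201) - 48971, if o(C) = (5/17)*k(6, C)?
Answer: -177323986/3621 ≈ -48971.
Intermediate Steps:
k(r, b) = 1/(b + 2*r) (k(r, b) = 1/((b + r) + r) = 1/(b + 2*r))
o(C) = 5/(17*(12 + C)) (o(C) = (5/17)/(C + 2*6) = (5*(1/17))/(C + 12) = 5/(17*(12 + C)))
o(201) - 48971 = 5/(17*(12 + 201)) - 48971 = (5/17)/213 - 48971 = (5/17)*(1/213) - 48971 = 5/3621 - 48971 = -177323986/3621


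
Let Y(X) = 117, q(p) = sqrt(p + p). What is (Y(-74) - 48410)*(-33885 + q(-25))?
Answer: 1636408305 - 241465*I*sqrt(2) ≈ 1.6364e+9 - 3.4148e+5*I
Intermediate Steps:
q(p) = sqrt(2)*sqrt(p) (q(p) = sqrt(2*p) = sqrt(2)*sqrt(p))
(Y(-74) - 48410)*(-33885 + q(-25)) = (117 - 48410)*(-33885 + sqrt(2)*sqrt(-25)) = -48293*(-33885 + sqrt(2)*(5*I)) = -48293*(-33885 + 5*I*sqrt(2)) = 1636408305 - 241465*I*sqrt(2)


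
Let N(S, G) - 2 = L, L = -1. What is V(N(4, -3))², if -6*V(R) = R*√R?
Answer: 1/36 ≈ 0.027778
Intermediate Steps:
N(S, G) = 1 (N(S, G) = 2 - 1 = 1)
V(R) = -R^(3/2)/6 (V(R) = -R*√R/6 = -R^(3/2)/6)
V(N(4, -3))² = (-1^(3/2)/6)² = (-⅙*1)² = (-⅙)² = 1/36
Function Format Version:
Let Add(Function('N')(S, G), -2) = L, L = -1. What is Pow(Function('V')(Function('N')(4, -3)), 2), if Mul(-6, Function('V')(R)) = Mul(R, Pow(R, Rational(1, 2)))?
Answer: Rational(1, 36) ≈ 0.027778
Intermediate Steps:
Function('N')(S, G) = 1 (Function('N')(S, G) = Add(2, -1) = 1)
Function('V')(R) = Mul(Rational(-1, 6), Pow(R, Rational(3, 2))) (Function('V')(R) = Mul(Rational(-1, 6), Mul(R, Pow(R, Rational(1, 2)))) = Mul(Rational(-1, 6), Pow(R, Rational(3, 2))))
Pow(Function('V')(Function('N')(4, -3)), 2) = Pow(Mul(Rational(-1, 6), Pow(1, Rational(3, 2))), 2) = Pow(Mul(Rational(-1, 6), 1), 2) = Pow(Rational(-1, 6), 2) = Rational(1, 36)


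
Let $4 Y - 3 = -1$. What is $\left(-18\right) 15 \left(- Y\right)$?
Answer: $135$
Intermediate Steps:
$Y = \frac{1}{2}$ ($Y = \frac{3}{4} + \frac{1}{4} \left(-1\right) = \frac{3}{4} - \frac{1}{4} = \frac{1}{2} \approx 0.5$)
$\left(-18\right) 15 \left(- Y\right) = \left(-18\right) 15 \left(\left(-1\right) \frac{1}{2}\right) = \left(-270\right) \left(- \frac{1}{2}\right) = 135$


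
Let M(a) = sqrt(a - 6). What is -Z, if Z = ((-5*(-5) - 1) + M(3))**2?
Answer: -(24 + I*sqrt(3))**2 ≈ -573.0 - 83.138*I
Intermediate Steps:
M(a) = sqrt(-6 + a)
Z = (24 + I*sqrt(3))**2 (Z = ((-5*(-5) - 1) + sqrt(-6 + 3))**2 = ((25 - 1) + sqrt(-3))**2 = (24 + I*sqrt(3))**2 ≈ 573.0 + 83.138*I)
-Z = -(24 + I*sqrt(3))**2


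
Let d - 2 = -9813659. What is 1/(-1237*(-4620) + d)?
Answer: -1/4098717 ≈ -2.4398e-7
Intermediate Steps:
d = -9813657 (d = 2 - 9813659 = -9813657)
1/(-1237*(-4620) + d) = 1/(-1237*(-4620) - 9813657) = 1/(5714940 - 9813657) = 1/(-4098717) = -1/4098717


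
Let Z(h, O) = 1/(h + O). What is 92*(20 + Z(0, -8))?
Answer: 3657/2 ≈ 1828.5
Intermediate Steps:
Z(h, O) = 1/(O + h)
92*(20 + Z(0, -8)) = 92*(20 + 1/(-8 + 0)) = 92*(20 + 1/(-8)) = 92*(20 - ⅛) = 92*(159/8) = 3657/2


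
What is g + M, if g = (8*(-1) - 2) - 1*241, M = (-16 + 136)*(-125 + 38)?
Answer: -10691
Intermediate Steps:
M = -10440 (M = 120*(-87) = -10440)
g = -251 (g = (-8 - 2) - 241 = -10 - 241 = -251)
g + M = -251 - 10440 = -10691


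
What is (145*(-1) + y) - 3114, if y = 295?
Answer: -2964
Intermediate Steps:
(145*(-1) + y) - 3114 = (145*(-1) + 295) - 3114 = (-145 + 295) - 3114 = 150 - 3114 = -2964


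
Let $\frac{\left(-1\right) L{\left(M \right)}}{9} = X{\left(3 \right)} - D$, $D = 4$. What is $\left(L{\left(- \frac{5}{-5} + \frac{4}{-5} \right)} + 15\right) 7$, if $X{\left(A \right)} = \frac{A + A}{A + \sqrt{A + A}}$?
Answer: $-21 + 126 \sqrt{6} \approx 287.64$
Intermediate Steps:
$X{\left(A \right)} = \frac{2 A}{A + \sqrt{2} \sqrt{A}}$ ($X{\left(A \right)} = \frac{2 A}{A + \sqrt{2 A}} = \frac{2 A}{A + \sqrt{2} \sqrt{A}}$)
$L{\left(M \right)} = 36 - \frac{54}{3 + \sqrt{6}}$ ($L{\left(M \right)} = - 9 \left(2 \cdot 3 \frac{1}{3 + \sqrt{2} \sqrt{3}} - 4\right) = - 9 \left(2 \cdot 3 \frac{1}{3 + \sqrt{6}} - 4\right) = - 9 \left(\frac{6}{3 + \sqrt{6}} - 4\right) = - 9 \left(-4 + \frac{6}{3 + \sqrt{6}}\right) = 36 - \frac{54}{3 + \sqrt{6}}$)
$\left(L{\left(- \frac{5}{-5} + \frac{4}{-5} \right)} + 15\right) 7 = \left(\left(-18 + 18 \sqrt{6}\right) + 15\right) 7 = \left(-3 + 18 \sqrt{6}\right) 7 = -21 + 126 \sqrt{6}$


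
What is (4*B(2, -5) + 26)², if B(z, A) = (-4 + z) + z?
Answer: 676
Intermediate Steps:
B(z, A) = -4 + 2*z
(4*B(2, -5) + 26)² = (4*(-4 + 2*2) + 26)² = (4*(-4 + 4) + 26)² = (4*0 + 26)² = (0 + 26)² = 26² = 676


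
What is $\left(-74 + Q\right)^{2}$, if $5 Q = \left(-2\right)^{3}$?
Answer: $\frac{142884}{25} \approx 5715.4$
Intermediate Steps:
$Q = - \frac{8}{5}$ ($Q = \frac{\left(-2\right)^{3}}{5} = \frac{1}{5} \left(-8\right) = - \frac{8}{5} \approx -1.6$)
$\left(-74 + Q\right)^{2} = \left(-74 - \frac{8}{5}\right)^{2} = \left(- \frac{378}{5}\right)^{2} = \frac{142884}{25}$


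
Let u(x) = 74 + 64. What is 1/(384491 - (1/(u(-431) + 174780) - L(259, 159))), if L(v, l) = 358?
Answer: 174918/67317017381 ≈ 2.5984e-6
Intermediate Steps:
u(x) = 138
1/(384491 - (1/(u(-431) + 174780) - L(259, 159))) = 1/(384491 - (1/(138 + 174780) - 1*358)) = 1/(384491 - (1/174918 - 358)) = 1/(384491 - 1*(-62620643/174918)) = 1/(384491 + 62620643/174918) = 1/(67317017381/174918) = 174918/67317017381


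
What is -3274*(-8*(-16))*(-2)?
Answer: 838144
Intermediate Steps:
-3274*(-8*(-16))*(-2) = -419072*(-2) = -3274*(-256) = 838144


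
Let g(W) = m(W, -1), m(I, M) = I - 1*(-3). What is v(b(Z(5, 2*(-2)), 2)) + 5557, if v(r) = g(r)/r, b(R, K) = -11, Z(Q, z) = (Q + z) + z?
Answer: 61135/11 ≈ 5557.7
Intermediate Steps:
Z(Q, z) = Q + 2*z
m(I, M) = 3 + I (m(I, M) = I + 3 = 3 + I)
g(W) = 3 + W
v(r) = (3 + r)/r
v(b(Z(5, 2*(-2)), 2)) + 5557 = (3 - 11)/(-11) + 5557 = -1/11*(-8) + 5557 = 8/11 + 5557 = 61135/11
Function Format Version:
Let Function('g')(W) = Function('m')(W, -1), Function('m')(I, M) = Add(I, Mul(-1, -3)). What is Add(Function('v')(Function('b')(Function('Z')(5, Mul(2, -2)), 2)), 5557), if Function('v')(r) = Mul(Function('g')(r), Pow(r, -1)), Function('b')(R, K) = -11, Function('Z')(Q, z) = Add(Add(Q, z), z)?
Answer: Rational(61135, 11) ≈ 5557.7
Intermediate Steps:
Function('Z')(Q, z) = Add(Q, Mul(2, z))
Function('m')(I, M) = Add(3, I) (Function('m')(I, M) = Add(I, 3) = Add(3, I))
Function('g')(W) = Add(3, W)
Function('v')(r) = Mul(Pow(r, -1), Add(3, r)) (Function('v')(r) = Mul(Add(3, r), Pow(r, -1)) = Mul(Pow(r, -1), Add(3, r)))
Add(Function('v')(Function('b')(Function('Z')(5, Mul(2, -2)), 2)), 5557) = Add(Mul(Pow(-11, -1), Add(3, -11)), 5557) = Add(Mul(Rational(-1, 11), -8), 5557) = Add(Rational(8, 11), 5557) = Rational(61135, 11)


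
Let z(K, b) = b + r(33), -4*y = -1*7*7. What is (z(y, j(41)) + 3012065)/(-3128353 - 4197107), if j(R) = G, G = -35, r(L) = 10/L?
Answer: -4969850/12087009 ≈ -0.41117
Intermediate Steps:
y = 49/4 (y = -(-1*7)*7/4 = -(-7)*7/4 = -¼*(-49) = 49/4 ≈ 12.250)
j(R) = -35
z(K, b) = 10/33 + b (z(K, b) = b + 10/33 = 10/33 + b)
(z(y, j(41)) + 3012065)/(-3128353 - 4197107) = ((10/33 - 35) + 3012065)/(-3128353 - 4197107) = (-1145/33 + 3012065)/(-7325460) = (99397000/33)*(-1/7325460) = -4969850/12087009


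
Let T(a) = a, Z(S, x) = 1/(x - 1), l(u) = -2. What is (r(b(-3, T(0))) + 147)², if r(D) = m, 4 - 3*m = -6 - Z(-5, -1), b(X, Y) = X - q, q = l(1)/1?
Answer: 811801/36 ≈ 22550.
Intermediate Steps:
Z(S, x) = 1/(-1 + x)
q = -2 (q = -2/1 = -2*1 = -2)
b(X, Y) = 2 + X (b(X, Y) = X - 1*(-2) = X + 2 = 2 + X)
m = 19/6 (m = 4/3 - (-6 - 1/(-1 - 1))/3 = 4/3 - (-6 - 1/(-2))/3 = 4/3 - (-6 - 1*(-½))/3 = 4/3 - (-6 + ½)/3 = 4/3 - ⅓*(-11/2) = 4/3 + 11/6 = 19/6 ≈ 3.1667)
r(D) = 19/6
(r(b(-3, T(0))) + 147)² = (19/6 + 147)² = (901/6)² = 811801/36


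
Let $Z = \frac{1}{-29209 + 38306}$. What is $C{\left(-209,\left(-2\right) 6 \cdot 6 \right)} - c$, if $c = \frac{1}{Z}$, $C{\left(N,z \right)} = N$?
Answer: $-9306$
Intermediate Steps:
$Z = \frac{1}{9097} \approx 0.00010993$
$c = 9097$ ($c = \frac{1}{\frac{1}{9097}} = 9097$)
$C{\left(-209,\left(-2\right) 6 \cdot 6 \right)} - c = -209 - 9097 = -9306$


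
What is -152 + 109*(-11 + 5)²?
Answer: 3772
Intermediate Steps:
-152 + 109*(-11 + 5)² = -152 + 109*(-6)² = -152 + 109*36 = -152 + 3924 = 3772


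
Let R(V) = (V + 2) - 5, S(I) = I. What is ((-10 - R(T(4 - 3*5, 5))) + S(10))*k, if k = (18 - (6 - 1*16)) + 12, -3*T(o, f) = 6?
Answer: 200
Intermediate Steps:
T(o, f) = -2 (T(o, f) = -⅓*6 = -2)
R(V) = -3 + V (R(V) = (2 + V) - 5 = -3 + V)
k = 40 (k = (18 - (6 - 16)) + 12 = (18 - 1*(-10)) + 12 = (18 + 10) + 12 = 28 + 12 = 40)
((-10 - R(T(4 - 3*5, 5))) + S(10))*k = ((-10 - (-3 - 2)) + 10)*40 = ((-10 - 1*(-5)) + 10)*40 = ((-10 + 5) + 10)*40 = (-5 + 10)*40 = 5*40 = 200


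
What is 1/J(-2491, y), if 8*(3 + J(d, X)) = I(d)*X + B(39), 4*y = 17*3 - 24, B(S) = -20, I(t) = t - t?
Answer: -2/11 ≈ -0.18182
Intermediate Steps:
I(t) = 0
y = 27/4 (y = (17*3 - 24)/4 = (51 - 24)/4 = (¼)*27 = 27/4 ≈ 6.7500)
J(d, X) = -11/2 (J(d, X) = -3 + (0*X - 20)/8 = -3 + (0 - 20)/8 = -3 + (⅛)*(-20) = -3 - 5/2 = -11/2)
1/J(-2491, y) = 1/(-11/2) = -2/11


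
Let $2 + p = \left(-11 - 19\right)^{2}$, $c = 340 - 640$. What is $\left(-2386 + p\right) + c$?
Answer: $-1788$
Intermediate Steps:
$c = -300$
$p = 898$ ($p = -2 + \left(-11 - 19\right)^{2} = -2 + \left(-30\right)^{2} = -2 + 900 = 898$)
$\left(-2386 + p\right) + c = \left(-2386 + 898\right) - 300 = -1488 - 300 = -1788$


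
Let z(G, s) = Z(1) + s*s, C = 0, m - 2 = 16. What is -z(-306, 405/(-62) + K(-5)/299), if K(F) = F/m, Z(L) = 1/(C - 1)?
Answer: -290071386784/6959063241 ≈ -41.683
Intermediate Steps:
m = 18 (m = 2 + 16 = 18)
Z(L) = -1 (Z(L) = 1/(0 - 1) = 1/(-1) = -1)
K(F) = F/18
z(G, s) = -1 + s**2 (z(G, s) = -1 + s*s = -1 + s**2)
-z(-306, 405/(-62) + K(-5)/299) = -(-1 + (405/(-62) + ((1/18)*(-5))/299)**2) = -(-1 + (405*(-1/62) - 5/18*1/299)**2) = -(-1 + (-405/62 - 5/5382)**2) = -(-1 + (-545005/83421)**2) = -(-1 + 297030450025/6959063241) = -1*290071386784/6959063241 = -290071386784/6959063241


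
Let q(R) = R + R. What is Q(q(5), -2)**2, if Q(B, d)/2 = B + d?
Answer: 256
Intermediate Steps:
q(R) = 2*R
Q(B, d) = 2*B + 2*d (Q(B, d) = 2*(B + d) = 2*B + 2*d)
Q(q(5), -2)**2 = (2*(2*5) + 2*(-2))**2 = (2*10 - 4)**2 = (20 - 4)**2 = 16**2 = 256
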